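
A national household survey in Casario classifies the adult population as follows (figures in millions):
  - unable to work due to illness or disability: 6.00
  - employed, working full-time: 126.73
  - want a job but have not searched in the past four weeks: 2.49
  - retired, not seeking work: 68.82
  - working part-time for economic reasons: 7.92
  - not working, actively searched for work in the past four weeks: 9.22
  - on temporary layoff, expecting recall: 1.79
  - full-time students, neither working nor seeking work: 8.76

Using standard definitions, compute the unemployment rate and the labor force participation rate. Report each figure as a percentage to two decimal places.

Employed = 126.73 + 7.92 = 134.65 million (anyone who worked, including part-time for economic reasons, counts as employed).
Unemployed = 9.22 + 1.79 = 11.01 million (jobless and actively searching, or on temporary layoff).
Labor force = 134.65 + 11.01 = 145.66 million.
Not in labor force = 6.00 + 2.49 + 68.82 + 8.76 = 86.07 million (those not working and not actively searching are outside the labor force — including those who want a job but have given up searching).
Civilian working-age population = 145.66 + 86.07 = 231.73 million.
Unemployment rate = 11.01 / 145.66 = 7.56%.
Labor force participation rate = 145.66 / 231.73 = 62.86%.

Unemployment rate ≈ 7.56%; labor force participation rate ≈ 62.86%.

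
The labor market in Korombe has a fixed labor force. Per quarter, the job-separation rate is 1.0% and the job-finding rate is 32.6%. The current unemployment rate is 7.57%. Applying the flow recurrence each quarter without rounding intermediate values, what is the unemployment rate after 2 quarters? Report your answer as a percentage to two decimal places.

With a fixed labor force, u_{t+1} = u_t + s·(1−u_t) − f·u_t = u_t·(1−s−f) + s.
Here 1−s−f = 0.664 and s = 0.010.
u_1 = 0.075700 × 0.664 + 0.010 = 0.060265.
u_2 = 0.060265 × 0.664 + 0.010 = 0.050016.

Unemployment rate after two quarters ≈ 5.00%.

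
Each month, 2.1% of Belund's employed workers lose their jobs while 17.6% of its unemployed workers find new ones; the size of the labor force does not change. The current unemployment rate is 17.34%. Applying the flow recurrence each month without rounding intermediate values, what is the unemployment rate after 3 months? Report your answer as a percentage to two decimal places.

Unemployment rate after three months ≈ 14.12%.

With a fixed labor force, u_{t+1} = u_t + s·(1−u_t) − f·u_t = u_t·(1−s−f) + s.
Here 1−s−f = 0.803 and s = 0.021.
u_1 = 0.173400 × 0.803 + 0.021 = 0.160240.
u_2 = 0.160240 × 0.803 + 0.021 = 0.149673.
u_3 = 0.149673 × 0.803 + 0.021 = 0.141187.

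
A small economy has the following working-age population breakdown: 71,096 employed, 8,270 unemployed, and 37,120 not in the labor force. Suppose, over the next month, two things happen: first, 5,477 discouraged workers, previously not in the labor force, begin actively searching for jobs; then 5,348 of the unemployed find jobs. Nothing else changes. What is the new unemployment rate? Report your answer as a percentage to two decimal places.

Initially, labor force = 71,096 + 8,270 = 79,366, so u = 8,270/79,366 = 10.42%.
After the first change, unemployed and labor force both rise by 5,477 → E = 71,096, U = 13,747, labor force = 84,843.
After the second change, unemployed falls and employed rises by 5,348; labor force unchanged → E = 76,444, U = 8,399, labor force = 84,843.
New unemployment rate = 8,399 / 84,843 = 9.90%.

New unemployment rate ≈ 9.90%.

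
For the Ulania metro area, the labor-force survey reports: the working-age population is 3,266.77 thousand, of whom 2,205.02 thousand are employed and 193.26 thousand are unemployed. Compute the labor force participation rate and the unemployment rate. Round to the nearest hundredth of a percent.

Labor force participation rate ≈ 73.41%; unemployment rate ≈ 8.06%.

Labor force = employed + unemployed = 2,205.02 + 193.26 = 2,398.28 thousand.
Unemployment rate = 193.26 / 2,398.28 = 8.06%.
Labor force participation rate = 2,398.28 / 3,266.77 = 73.41%.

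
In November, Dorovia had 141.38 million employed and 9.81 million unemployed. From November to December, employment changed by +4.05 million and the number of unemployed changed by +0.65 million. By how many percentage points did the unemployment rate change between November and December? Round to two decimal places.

November: labor force = 141.38 + 9.81 = 151.19; u = 9.81/151.19 = 6.49%.
December: labor force = 145.43 + 10.46 = 155.89; u = 10.46/155.89 = 6.71%.
Change = 6.71% − 6.49% = +0.22 pp.

The unemployment rate changed by +0.22 percentage points.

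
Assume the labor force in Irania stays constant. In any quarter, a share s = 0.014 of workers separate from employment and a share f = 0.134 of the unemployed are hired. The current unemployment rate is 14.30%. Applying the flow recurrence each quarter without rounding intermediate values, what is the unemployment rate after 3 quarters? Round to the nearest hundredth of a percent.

With a fixed labor force, u_{t+1} = u_t + s·(1−u_t) − f·u_t = u_t·(1−s−f) + s.
Here 1−s−f = 0.852 and s = 0.014.
u_1 = 0.143000 × 0.852 + 0.014 = 0.135836.
u_2 = 0.135836 × 0.852 + 0.014 = 0.129732.
u_3 = 0.129732 × 0.852 + 0.014 = 0.124532.

Unemployment rate after three quarters ≈ 12.45%.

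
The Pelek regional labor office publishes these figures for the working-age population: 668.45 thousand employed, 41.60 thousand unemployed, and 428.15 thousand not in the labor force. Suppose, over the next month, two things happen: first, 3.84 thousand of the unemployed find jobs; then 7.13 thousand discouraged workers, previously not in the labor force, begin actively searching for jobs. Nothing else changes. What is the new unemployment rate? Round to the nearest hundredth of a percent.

Initially, labor force = 668.45 + 41.60 = 710.05 thousand, so u = 41.60/710.05 = 5.86%.
After the first change, unemployed falls and employed rises by 3.84; labor force unchanged → E = 672.29, U = 37.76, labor force = 710.05 thousand.
After the second change, unemployed and labor force both rise by 7.13 → E = 672.29, U = 44.89, labor force = 717.18 thousand.
New unemployment rate = 44.89 / 717.18 = 6.26%.

New unemployment rate ≈ 6.26%.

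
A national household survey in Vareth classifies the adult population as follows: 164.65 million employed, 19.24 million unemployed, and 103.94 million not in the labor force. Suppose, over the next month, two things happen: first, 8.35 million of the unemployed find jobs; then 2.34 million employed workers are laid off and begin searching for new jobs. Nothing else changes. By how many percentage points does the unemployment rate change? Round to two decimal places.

Initially, labor force = 164.65 + 19.24 = 183.89 million, so u = 19.24/183.89 = 10.46%.
After the first change, unemployed falls and employed rises by 8.35; labor force unchanged → E = 173.00, U = 10.89, labor force = 183.89 million.
After the second change, employed falls and unemployed rises by 2.34; labor force unchanged → E = 170.66, U = 13.23, labor force = 183.89 million.
New unemployment rate = 13.23 / 183.89 = 7.19%.
Change = 7.19% − 10.46% = −3.27 percentage points.

The unemployment rate changes by −3.27 percentage points.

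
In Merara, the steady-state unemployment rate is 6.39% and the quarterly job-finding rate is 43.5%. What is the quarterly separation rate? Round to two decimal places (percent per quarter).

Separation rate ≈ 2.97% per quarter.

From u* = s/(s+f): s = u·f/(1−u).
s = 0.0639 × 43.5 / (1 − 0.0639) = 2.7796 / 0.9361 ≈ 2.97% per quarter.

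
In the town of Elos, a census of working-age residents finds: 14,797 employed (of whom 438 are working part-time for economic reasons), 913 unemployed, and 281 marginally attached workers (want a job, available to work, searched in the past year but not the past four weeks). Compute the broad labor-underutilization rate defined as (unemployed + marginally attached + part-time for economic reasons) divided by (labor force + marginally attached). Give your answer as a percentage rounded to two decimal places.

Labor force = 14,797 + 913 = 15,710.
Numerator = 913 + 281 + 438 = 1,632.
Denominator = 15,710 + 281 = 15,991.
Broad rate = 1,632 / 15,991 = 10.21%.

Broad underutilization rate ≈ 10.21%.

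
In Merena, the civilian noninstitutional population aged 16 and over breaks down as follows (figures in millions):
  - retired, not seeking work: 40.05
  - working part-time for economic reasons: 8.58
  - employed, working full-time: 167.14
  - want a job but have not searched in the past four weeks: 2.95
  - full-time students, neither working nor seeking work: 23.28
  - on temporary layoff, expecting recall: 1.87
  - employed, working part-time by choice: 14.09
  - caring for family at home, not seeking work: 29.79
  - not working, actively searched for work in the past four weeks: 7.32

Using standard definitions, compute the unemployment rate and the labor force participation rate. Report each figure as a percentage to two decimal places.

Employed = 8.58 + 167.14 + 14.09 = 189.81 million (anyone who worked, including part-time for economic reasons, counts as employed).
Unemployed = 1.87 + 7.32 = 9.19 million (jobless and actively searching, or on temporary layoff).
Labor force = 189.81 + 9.19 = 199.00 million.
Not in labor force = 40.05 + 2.95 + 23.28 + 29.79 = 96.07 million (those not working and not actively searching are outside the labor force — including those who want a job but have given up searching).
Civilian working-age population = 199.00 + 96.07 = 295.07 million.
Unemployment rate = 9.19 / 199.00 = 4.62%.
Labor force participation rate = 199.00 / 295.07 = 67.44%.

Unemployment rate ≈ 4.62%; labor force participation rate ≈ 67.44%.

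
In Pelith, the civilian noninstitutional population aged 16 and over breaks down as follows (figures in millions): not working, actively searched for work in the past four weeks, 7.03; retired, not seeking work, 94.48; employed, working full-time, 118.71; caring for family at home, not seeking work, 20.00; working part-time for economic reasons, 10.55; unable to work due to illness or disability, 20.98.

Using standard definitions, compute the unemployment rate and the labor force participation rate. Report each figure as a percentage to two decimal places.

Employed = 118.71 + 10.55 = 129.26 million (anyone who worked, including part-time for economic reasons, counts as employed).
Unemployed = 7.03 million.
Labor force = 129.26 + 7.03 = 136.29 million.
Not in labor force = 94.48 + 20.00 + 20.98 = 135.46 million (those not working and not actively searching are outside the labor force).
Civilian working-age population = 136.29 + 135.46 = 271.75 million.
Unemployment rate = 7.03 / 136.29 = 5.16%.
Labor force participation rate = 136.29 / 271.75 = 50.15%.

Unemployment rate ≈ 5.16%; labor force participation rate ≈ 50.15%.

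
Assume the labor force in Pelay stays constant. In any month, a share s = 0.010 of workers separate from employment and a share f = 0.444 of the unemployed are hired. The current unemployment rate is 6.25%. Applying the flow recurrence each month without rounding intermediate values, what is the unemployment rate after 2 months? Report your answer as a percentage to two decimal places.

With a fixed labor force, u_{t+1} = u_t + s·(1−u_t) − f·u_t = u_t·(1−s−f) + s.
Here 1−s−f = 0.546 and s = 0.010.
u_1 = 0.062500 × 0.546 + 0.010 = 0.044125.
u_2 = 0.044125 × 0.546 + 0.010 = 0.034092.

Unemployment rate after two months ≈ 3.41%.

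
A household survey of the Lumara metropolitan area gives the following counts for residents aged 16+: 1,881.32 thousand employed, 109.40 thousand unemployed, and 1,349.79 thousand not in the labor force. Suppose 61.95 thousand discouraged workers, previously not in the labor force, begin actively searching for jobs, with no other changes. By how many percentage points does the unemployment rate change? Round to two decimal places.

The unemployment rate changes by +2.85 percentage points.

Initially, labor force = 1,881.32 + 109.40 = 1,990.72 thousand, so u = 109.40/1,990.72 = 5.50%.
After the change, unemployed and labor force both rise by 61.95 → E = 1,881.32, U = 171.35, labor force = 2,052.67 thousand.
New unemployment rate = 171.35 / 2,052.67 = 8.35%.
Change = 8.35% − 5.50% = +2.85 percentage points.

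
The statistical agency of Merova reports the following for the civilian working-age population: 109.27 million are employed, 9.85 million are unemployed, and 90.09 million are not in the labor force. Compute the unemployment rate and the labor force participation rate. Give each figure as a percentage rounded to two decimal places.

Unemployment rate ≈ 8.27%; labor force participation rate ≈ 56.94%.

Labor force = employed + unemployed = 109.27 + 9.85 = 119.12 million.
Working-age population = 119.12 + 90.09 = 209.21 million.
Unemployment rate = 9.85 / 119.12 = 8.27%.
Labor force participation rate = 119.12 / 209.21 = 56.94%.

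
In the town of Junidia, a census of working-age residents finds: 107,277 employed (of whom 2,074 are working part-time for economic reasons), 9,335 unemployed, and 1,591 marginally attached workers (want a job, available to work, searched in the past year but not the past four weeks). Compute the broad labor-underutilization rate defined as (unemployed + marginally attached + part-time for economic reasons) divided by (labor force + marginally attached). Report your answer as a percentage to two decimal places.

Broad underutilization rate ≈ 11.00%.

Labor force = 107,277 + 9,335 = 116,612.
Numerator = 9,335 + 1,591 + 2,074 = 13,000.
Denominator = 116,612 + 1,591 = 118,203.
Broad rate = 13,000 / 118,203 = 11.00%.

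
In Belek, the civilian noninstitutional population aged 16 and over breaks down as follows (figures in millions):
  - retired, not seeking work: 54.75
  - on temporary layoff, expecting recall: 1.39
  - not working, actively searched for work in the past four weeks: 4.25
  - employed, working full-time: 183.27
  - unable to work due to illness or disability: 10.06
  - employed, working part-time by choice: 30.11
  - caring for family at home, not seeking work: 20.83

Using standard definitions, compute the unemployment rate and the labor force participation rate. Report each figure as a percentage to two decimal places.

Unemployment rate ≈ 2.58%; labor force participation rate ≈ 71.89%.

Employed = 183.27 + 30.11 = 213.38 million.
Unemployed = 1.39 + 4.25 = 5.64 million (jobless and actively searching, or on temporary layoff).
Labor force = 213.38 + 5.64 = 219.02 million.
Not in labor force = 54.75 + 10.06 + 20.83 = 85.64 million (those not working and not actively searching are outside the labor force).
Civilian working-age population = 219.02 + 85.64 = 304.66 million.
Unemployment rate = 5.64 / 219.02 = 2.58%.
Labor force participation rate = 219.02 / 304.66 = 71.89%.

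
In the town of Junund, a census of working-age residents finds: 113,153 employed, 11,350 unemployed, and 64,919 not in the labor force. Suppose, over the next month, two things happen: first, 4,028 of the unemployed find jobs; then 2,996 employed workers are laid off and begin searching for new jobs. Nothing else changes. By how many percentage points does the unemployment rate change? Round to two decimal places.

The unemployment rate changes by −0.83 percentage points.

Initially, labor force = 113,153 + 11,350 = 124,503, so u = 11,350/124,503 = 9.12%.
After the first change, unemployed falls and employed rises by 4,028; labor force unchanged → E = 117,181, U = 7,322, labor force = 124,503.
After the second change, employed falls and unemployed rises by 2,996; labor force unchanged → E = 114,185, U = 10,318, labor force = 124,503.
New unemployment rate = 10,318 / 124,503 = 8.29%.
Change = 8.29% − 9.12% = −0.83 percentage points.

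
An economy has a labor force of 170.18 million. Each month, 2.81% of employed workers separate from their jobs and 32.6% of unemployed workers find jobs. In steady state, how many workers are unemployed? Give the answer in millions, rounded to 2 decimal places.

About 13.50 million are unemployed in steady state.

Steady-state unemployment rate u* = s/(s+f) = 2.81/(2.81+32.6) = 0.079356.
Unemployed = u* × labor force = 0.079356 × 170.18 ≈ 13.50 million.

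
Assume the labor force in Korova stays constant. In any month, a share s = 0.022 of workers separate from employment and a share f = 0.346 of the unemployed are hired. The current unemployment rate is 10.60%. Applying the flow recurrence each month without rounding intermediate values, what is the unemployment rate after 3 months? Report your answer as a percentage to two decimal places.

Unemployment rate after three months ≈ 7.14%.

With a fixed labor force, u_{t+1} = u_t + s·(1−u_t) − f·u_t = u_t·(1−s−f) + s.
Here 1−s−f = 0.632 and s = 0.022.
u_1 = 0.106000 × 0.632 + 0.022 = 0.088992.
u_2 = 0.088992 × 0.632 + 0.022 = 0.078243.
u_3 = 0.078243 × 0.632 + 0.022 = 0.071450.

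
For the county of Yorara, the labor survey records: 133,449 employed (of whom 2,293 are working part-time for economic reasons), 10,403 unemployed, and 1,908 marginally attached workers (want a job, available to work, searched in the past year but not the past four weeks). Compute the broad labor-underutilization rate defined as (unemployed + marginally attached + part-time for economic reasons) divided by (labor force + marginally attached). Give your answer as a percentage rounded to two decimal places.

Broad underutilization rate ≈ 10.02%.

Labor force = 133,449 + 10,403 = 143,852.
Numerator = 10,403 + 1,908 + 2,293 = 14,604.
Denominator = 143,852 + 1,908 = 145,760.
Broad rate = 14,604 / 145,760 = 10.02%.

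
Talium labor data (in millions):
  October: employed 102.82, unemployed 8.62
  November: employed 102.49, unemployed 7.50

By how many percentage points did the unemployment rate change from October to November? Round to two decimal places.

The unemployment rate changed by −0.92 percentage points.

October: labor force = 102.82 + 8.62 = 111.44; u = 8.62/111.44 = 7.74%.
November: labor force = 102.49 + 7.50 = 109.99; u = 7.50/109.99 = 6.82%.
Change = 6.82% − 7.74% = −0.92 pp.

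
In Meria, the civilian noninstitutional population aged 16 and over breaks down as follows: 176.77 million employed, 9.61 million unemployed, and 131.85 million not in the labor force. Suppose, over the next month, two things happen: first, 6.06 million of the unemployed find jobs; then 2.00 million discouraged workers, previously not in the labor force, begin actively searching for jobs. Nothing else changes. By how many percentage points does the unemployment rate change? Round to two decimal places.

Initially, labor force = 176.77 + 9.61 = 186.38 million, so u = 9.61/186.38 = 5.16%.
After the first change, unemployed falls and employed rises by 6.06; labor force unchanged → E = 182.83, U = 3.55, labor force = 186.38 million.
After the second change, unemployed and labor force both rise by 2.00 → E = 182.83, U = 5.55, labor force = 188.38 million.
New unemployment rate = 5.55 / 188.38 = 2.95%.
Change = 2.95% − 5.16% = −2.21 percentage points.

The unemployment rate changes by −2.21 percentage points.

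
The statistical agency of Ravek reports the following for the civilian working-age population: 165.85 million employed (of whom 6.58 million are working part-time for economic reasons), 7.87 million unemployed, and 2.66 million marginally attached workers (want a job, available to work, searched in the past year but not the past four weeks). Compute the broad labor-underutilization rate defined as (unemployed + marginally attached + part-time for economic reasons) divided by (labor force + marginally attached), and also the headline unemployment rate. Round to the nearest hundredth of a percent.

Broad underutilization rate ≈ 9.70%; headline unemployment rate ≈ 4.53%.

Labor force = 165.85 + 7.87 = 173.72 million.
Numerator = 7.87 + 2.66 + 6.58 = 17.11 million.
Denominator = 173.72 + 2.66 = 176.38 million.
Broad rate = 17.11 / 176.38 = 9.70%.
Headline unemployment rate = 7.87 / 173.72 = 4.53%.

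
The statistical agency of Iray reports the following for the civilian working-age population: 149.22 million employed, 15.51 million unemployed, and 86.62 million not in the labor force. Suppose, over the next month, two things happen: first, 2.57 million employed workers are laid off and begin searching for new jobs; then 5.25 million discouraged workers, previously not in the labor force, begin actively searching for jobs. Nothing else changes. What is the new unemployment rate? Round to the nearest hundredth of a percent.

Initially, labor force = 149.22 + 15.51 = 164.73 million, so u = 15.51/164.73 = 9.42%.
After the first change, employed falls and unemployed rises by 2.57; labor force unchanged → E = 146.65, U = 18.08, labor force = 164.73 million.
After the second change, unemployed and labor force both rise by 5.25 → E = 146.65, U = 23.33, labor force = 169.98 million.
New unemployment rate = 23.33 / 169.98 = 13.73%.

New unemployment rate ≈ 13.73%.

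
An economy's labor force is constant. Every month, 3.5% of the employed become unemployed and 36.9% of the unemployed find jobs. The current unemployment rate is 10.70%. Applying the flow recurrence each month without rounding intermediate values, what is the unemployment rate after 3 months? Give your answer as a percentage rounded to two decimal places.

With a fixed labor force, u_{t+1} = u_t + s·(1−u_t) − f·u_t = u_t·(1−s−f) + s.
Here 1−s−f = 0.596 and s = 0.035.
u_1 = 0.107000 × 0.596 + 0.035 = 0.098772.
u_2 = 0.098772 × 0.596 + 0.035 = 0.093868.
u_3 = 0.093868 × 0.596 + 0.035 = 0.090945.

Unemployment rate after three months ≈ 9.09%.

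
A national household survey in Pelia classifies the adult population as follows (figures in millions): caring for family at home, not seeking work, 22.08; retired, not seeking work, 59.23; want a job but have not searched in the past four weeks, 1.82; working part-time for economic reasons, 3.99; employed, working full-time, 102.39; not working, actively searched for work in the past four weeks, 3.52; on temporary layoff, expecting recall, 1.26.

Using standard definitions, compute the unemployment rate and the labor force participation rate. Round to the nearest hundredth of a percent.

Employed = 3.99 + 102.39 = 106.38 million (anyone who worked, including part-time for economic reasons, counts as employed).
Unemployed = 3.52 + 1.26 = 4.78 million (jobless and actively searching, or on temporary layoff).
Labor force = 106.38 + 4.78 = 111.16 million.
Not in labor force = 22.08 + 59.23 + 1.82 = 83.13 million (those not working and not actively searching are outside the labor force — including those who want a job but have given up searching).
Civilian working-age population = 111.16 + 83.13 = 194.29 million.
Unemployment rate = 4.78 / 111.16 = 4.30%.
Labor force participation rate = 111.16 / 194.29 = 57.21%.

Unemployment rate ≈ 4.30%; labor force participation rate ≈ 57.21%.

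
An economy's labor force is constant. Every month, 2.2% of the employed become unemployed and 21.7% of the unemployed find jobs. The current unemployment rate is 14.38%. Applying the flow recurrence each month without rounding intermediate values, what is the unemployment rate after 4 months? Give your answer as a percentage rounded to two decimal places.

With a fixed labor force, u_{t+1} = u_t + s·(1−u_t) − f·u_t = u_t·(1−s−f) + s.
Here 1−s−f = 0.761 and s = 0.022.
u_1 = 0.143800 × 0.761 + 0.022 = 0.131432.
u_2 = 0.131432 × 0.761 + 0.022 = 0.122020.
u_3 = 0.122020 × 0.761 + 0.022 = 0.114857.
u_4 = 0.114857 × 0.761 + 0.022 = 0.109406.

Unemployment rate after four months ≈ 10.94%.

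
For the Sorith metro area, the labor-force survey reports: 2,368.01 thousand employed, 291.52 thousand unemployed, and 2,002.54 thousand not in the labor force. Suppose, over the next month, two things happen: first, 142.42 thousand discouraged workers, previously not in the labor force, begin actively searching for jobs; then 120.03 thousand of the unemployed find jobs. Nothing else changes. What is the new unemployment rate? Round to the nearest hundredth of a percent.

Initially, labor force = 2,368.01 + 291.52 = 2,659.53 thousand, so u = 291.52/2,659.53 = 10.96%.
After the first change, unemployed and labor force both rise by 142.42 → E = 2,368.01, U = 433.94, labor force = 2,801.95 thousand.
After the second change, unemployed falls and employed rises by 120.03; labor force unchanged → E = 2,488.04, U = 313.91, labor force = 2,801.95 thousand.
New unemployment rate = 313.91 / 2,801.95 = 11.20%.

New unemployment rate ≈ 11.20%.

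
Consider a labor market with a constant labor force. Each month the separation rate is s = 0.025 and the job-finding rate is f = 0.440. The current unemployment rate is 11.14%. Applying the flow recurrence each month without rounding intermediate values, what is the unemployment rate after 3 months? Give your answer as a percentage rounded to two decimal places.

Unemployment rate after three months ≈ 6.26%.

With a fixed labor force, u_{t+1} = u_t + s·(1−u_t) − f·u_t = u_t·(1−s−f) + s.
Here 1−s−f = 0.535 and s = 0.025.
u_1 = 0.111400 × 0.535 + 0.025 = 0.084599.
u_2 = 0.084599 × 0.535 + 0.025 = 0.070260.
u_3 = 0.070260 × 0.535 + 0.025 = 0.062589.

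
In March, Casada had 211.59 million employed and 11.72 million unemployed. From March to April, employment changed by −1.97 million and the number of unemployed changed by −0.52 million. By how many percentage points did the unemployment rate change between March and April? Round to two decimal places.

March: labor force = 211.59 + 11.72 = 223.31; u = 11.72/223.31 = 5.25%.
April: labor force = 209.62 + 11.20 = 220.82; u = 11.20/220.82 = 5.07%.
Change = 5.07% − 5.25% = −0.18 pp.

The unemployment rate changed by −0.18 percentage points.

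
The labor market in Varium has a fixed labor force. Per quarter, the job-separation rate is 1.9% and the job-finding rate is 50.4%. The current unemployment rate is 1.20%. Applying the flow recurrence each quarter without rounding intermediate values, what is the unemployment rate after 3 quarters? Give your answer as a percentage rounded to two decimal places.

With a fixed labor force, u_{t+1} = u_t + s·(1−u_t) − f·u_t = u_t·(1−s−f) + s.
Here 1−s−f = 0.477 and s = 0.019.
u_1 = 0.012000 × 0.477 + 0.019 = 0.024724.
u_2 = 0.024724 × 0.477 + 0.019 = 0.030793.
u_3 = 0.030793 × 0.477 + 0.019 = 0.033688.

Unemployment rate after three quarters ≈ 3.37%.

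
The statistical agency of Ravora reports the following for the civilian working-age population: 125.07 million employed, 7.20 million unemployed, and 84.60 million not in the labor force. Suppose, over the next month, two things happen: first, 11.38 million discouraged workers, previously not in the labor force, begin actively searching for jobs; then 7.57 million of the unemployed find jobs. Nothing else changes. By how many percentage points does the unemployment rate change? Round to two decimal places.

The unemployment rate changes by +2.22 percentage points.

Initially, labor force = 125.07 + 7.20 = 132.27 million, so u = 7.20/132.27 = 5.44%.
After the first change, unemployed and labor force both rise by 11.38 → E = 125.07, U = 18.58, labor force = 143.65 million.
After the second change, unemployed falls and employed rises by 7.57; labor force unchanged → E = 132.64, U = 11.01, labor force = 143.65 million.
New unemployment rate = 11.01 / 143.65 = 7.66%.
Change = 7.66% − 5.44% = +2.22 percentage points.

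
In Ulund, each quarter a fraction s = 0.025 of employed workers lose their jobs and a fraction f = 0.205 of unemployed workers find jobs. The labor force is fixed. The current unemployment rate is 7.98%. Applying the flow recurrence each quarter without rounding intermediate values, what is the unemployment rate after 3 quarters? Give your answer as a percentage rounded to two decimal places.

Unemployment rate after three quarters ≈ 9.55%.

With a fixed labor force, u_{t+1} = u_t + s·(1−u_t) − f·u_t = u_t·(1−s−f) + s.
Here 1−s−f = 0.770 and s = 0.025.
u_1 = 0.079800 × 0.770 + 0.025 = 0.086446.
u_2 = 0.086446 × 0.770 + 0.025 = 0.091563.
u_3 = 0.091563 × 0.770 + 0.025 = 0.095504.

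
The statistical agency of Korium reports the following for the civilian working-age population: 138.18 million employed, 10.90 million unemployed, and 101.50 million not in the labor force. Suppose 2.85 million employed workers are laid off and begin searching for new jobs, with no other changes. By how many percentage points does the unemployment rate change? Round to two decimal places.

Initially, labor force = 138.18 + 10.90 = 149.08 million, so u = 10.90/149.08 = 7.31%.
After the change, employed falls and unemployed rises by 2.85; labor force unchanged → E = 135.33, U = 13.75, labor force = 149.08 million.
New unemployment rate = 13.75 / 149.08 = 9.22%.
Change = 9.22% − 7.31% = +1.91 percentage points.

The unemployment rate changes by +1.91 percentage points.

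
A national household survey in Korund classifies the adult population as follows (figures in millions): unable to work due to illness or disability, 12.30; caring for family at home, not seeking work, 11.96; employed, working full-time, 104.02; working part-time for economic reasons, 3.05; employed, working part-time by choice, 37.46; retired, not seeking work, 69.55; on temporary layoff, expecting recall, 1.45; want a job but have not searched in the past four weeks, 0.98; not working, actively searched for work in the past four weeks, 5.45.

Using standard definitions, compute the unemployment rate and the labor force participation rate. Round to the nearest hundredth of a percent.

Unemployment rate ≈ 4.56%; labor force participation rate ≈ 61.50%.

Employed = 104.02 + 3.05 + 37.46 = 144.53 million (anyone who worked, including part-time for economic reasons, counts as employed).
Unemployed = 1.45 + 5.45 = 6.90 million (jobless and actively searching, or on temporary layoff).
Labor force = 144.53 + 6.90 = 151.43 million.
Not in labor force = 12.30 + 11.96 + 69.55 + 0.98 = 94.79 million (those not working and not actively searching are outside the labor force — including those who want a job but have given up searching).
Civilian working-age population = 151.43 + 94.79 = 246.22 million.
Unemployment rate = 6.90 / 151.43 = 4.56%.
Labor force participation rate = 151.43 / 246.22 = 61.50%.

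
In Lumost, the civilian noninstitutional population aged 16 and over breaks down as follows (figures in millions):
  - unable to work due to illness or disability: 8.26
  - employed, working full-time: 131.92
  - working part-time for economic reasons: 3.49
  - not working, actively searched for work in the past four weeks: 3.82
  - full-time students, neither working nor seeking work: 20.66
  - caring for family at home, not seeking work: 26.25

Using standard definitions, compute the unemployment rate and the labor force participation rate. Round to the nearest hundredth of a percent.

Employed = 131.92 + 3.49 = 135.41 million (anyone who worked, including part-time for economic reasons, counts as employed).
Unemployed = 3.82 million.
Labor force = 135.41 + 3.82 = 139.23 million.
Not in labor force = 8.26 + 20.66 + 26.25 = 55.17 million (those not working and not actively searching are outside the labor force).
Civilian working-age population = 139.23 + 55.17 = 194.40 million.
Unemployment rate = 3.82 / 139.23 = 2.74%.
Labor force participation rate = 139.23 / 194.40 = 71.62%.

Unemployment rate ≈ 2.74%; labor force participation rate ≈ 71.62%.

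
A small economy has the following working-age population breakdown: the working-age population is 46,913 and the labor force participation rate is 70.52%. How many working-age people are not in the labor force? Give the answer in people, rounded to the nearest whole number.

Share not in the labor force = 1 − 0.7052 = 0.2948.
Not in labor force = 0.2948 × 46,913 ≈ 13,830.

About 13,830 are not in the labor force.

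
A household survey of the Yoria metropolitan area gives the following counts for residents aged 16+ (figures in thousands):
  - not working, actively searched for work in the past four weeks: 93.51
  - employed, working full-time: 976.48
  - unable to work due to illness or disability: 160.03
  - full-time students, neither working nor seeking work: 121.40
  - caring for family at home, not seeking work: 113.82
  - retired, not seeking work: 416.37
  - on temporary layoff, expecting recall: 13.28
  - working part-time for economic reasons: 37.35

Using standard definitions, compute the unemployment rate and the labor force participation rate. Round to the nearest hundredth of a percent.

Unemployment rate ≈ 9.53%; labor force participation rate ≈ 58.00%.

Employed = 976.48 + 37.35 = 1,013.83 thousand (anyone who worked, including part-time for economic reasons, counts as employed).
Unemployed = 93.51 + 13.28 = 106.79 thousand (jobless and actively searching, or on temporary layoff).
Labor force = 1,013.83 + 106.79 = 1,120.62 thousand.
Not in labor force = 160.03 + 121.40 + 113.82 + 416.37 = 811.62 thousand (those not working and not actively searching are outside the labor force).
Civilian working-age population = 1,120.62 + 811.62 = 1,932.24 thousand.
Unemployment rate = 106.79 / 1,120.62 = 9.53%.
Labor force participation rate = 1,120.62 / 1,932.24 = 58.00%.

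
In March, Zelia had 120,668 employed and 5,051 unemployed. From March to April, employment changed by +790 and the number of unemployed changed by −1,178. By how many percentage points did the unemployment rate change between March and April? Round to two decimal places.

March: labor force = 120,668 + 5,051 = 125,719; u = 5,051/125,719 = 4.02%.
April: labor force = 121,458 + 3,873 = 125,331; u = 3,873/125,331 = 3.09%.
Change = 3.09% − 4.02% = −0.93 pp.

The unemployment rate changed by −0.93 percentage points.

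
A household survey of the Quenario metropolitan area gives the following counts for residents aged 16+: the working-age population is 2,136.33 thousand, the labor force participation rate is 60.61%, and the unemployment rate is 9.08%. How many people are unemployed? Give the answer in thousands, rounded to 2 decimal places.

About 117.57 thousand are unemployed.

Labor force = 0.6061 × 2,136.33 = 1,294.83 thousand.
Unemployed = 0.0908 × 1,294.83 ≈ 117.57 thousand.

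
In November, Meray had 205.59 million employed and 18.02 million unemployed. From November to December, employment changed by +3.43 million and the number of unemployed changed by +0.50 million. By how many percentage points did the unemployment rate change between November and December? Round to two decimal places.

November: labor force = 205.59 + 18.02 = 223.61; u = 18.02/223.61 = 8.06%.
December: labor force = 209.02 + 18.52 = 227.54; u = 18.52/227.54 = 8.14%.
Change = 8.14% − 8.06% = +0.08 pp.

The unemployment rate changed by +0.08 percentage points.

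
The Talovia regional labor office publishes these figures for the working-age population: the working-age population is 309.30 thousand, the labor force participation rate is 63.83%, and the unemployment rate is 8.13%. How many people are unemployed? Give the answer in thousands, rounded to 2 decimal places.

Labor force = 0.6383 × 309.30 = 197.43 thousand.
Unemployed = 0.0813 × 197.43 ≈ 16.05 thousand.

About 16.05 thousand are unemployed.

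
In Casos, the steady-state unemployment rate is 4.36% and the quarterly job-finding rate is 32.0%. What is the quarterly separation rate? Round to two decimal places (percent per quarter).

Separation rate ≈ 1.46% per quarter.

From u* = s/(s+f): s = u·f/(1−u).
s = 0.0436 × 32.0 / (1 − 0.0436) = 1.3952 / 0.9564 ≈ 1.46% per quarter.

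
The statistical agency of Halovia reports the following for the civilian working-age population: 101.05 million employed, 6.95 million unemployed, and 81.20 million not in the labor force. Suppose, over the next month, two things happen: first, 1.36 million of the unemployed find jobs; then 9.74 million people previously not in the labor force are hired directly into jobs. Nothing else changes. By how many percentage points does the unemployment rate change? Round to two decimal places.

Initially, labor force = 101.05 + 6.95 = 108.00 million, so u = 6.95/108.00 = 6.44%.
After the first change, unemployed falls and employed rises by 1.36; labor force unchanged → E = 102.41, U = 5.59, labor force = 108.00 million.
After the second change, employed and labor force both rise by 9.74; unemployed unchanged → E = 112.15, U = 5.59, labor force = 117.74 million.
New unemployment rate = 5.59 / 117.74 = 4.75%.
Change = 4.75% − 6.44% = −1.69 percentage points.

The unemployment rate changes by −1.69 percentage points.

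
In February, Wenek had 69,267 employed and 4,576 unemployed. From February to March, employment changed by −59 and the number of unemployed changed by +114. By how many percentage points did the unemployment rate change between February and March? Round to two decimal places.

The unemployment rate changed by +0.15 percentage points.

February: labor force = 69,267 + 4,576 = 73,843; u = 4,576/73,843 = 6.20%.
March: labor force = 69,208 + 4,690 = 73,898; u = 4,690/73,898 = 6.35%.
Change = 6.35% − 6.20% = +0.15 pp.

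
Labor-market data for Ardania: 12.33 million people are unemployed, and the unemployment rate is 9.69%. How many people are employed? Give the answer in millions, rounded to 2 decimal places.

About 114.91 million are employed.

Labor force = U / u = 12.33 / 0.0969 ≈ 127.24 million.
Employed = labor force − unemployed = 127.24 − 12.33 = 114.91 million.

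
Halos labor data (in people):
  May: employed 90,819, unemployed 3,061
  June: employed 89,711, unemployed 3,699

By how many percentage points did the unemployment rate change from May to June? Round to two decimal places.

The unemployment rate changed by +0.70 percentage points.

May: labor force = 90,819 + 3,061 = 93,880; u = 3,061/93,880 = 3.26%.
June: labor force = 89,711 + 3,699 = 93,410; u = 3,699/93,410 = 3.96%.
Change = 3.96% − 3.26% = +0.70 pp.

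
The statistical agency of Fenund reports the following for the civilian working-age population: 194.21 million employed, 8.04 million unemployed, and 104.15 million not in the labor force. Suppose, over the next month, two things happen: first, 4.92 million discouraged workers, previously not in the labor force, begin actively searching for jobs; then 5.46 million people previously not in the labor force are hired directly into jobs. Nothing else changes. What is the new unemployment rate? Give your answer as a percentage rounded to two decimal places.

New unemployment rate ≈ 6.10%.

Initially, labor force = 194.21 + 8.04 = 202.25 million, so u = 8.04/202.25 = 3.98%.
After the first change, unemployed and labor force both rise by 4.92 → E = 194.21, U = 12.96, labor force = 207.17 million.
After the second change, employed and labor force both rise by 5.46; unemployed unchanged → E = 199.67, U = 12.96, labor force = 212.63 million.
New unemployment rate = 12.96 / 212.63 = 6.10%.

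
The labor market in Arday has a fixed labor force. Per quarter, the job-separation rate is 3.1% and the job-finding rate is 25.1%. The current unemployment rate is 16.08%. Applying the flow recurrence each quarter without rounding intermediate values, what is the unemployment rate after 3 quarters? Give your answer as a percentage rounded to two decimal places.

Unemployment rate after three quarters ≈ 12.88%.

With a fixed labor force, u_{t+1} = u_t + s·(1−u_t) − f·u_t = u_t·(1−s−f) + s.
Here 1−s−f = 0.718 and s = 0.031.
u_1 = 0.160800 × 0.718 + 0.031 = 0.146454.
u_2 = 0.146454 × 0.718 + 0.031 = 0.136154.
u_3 = 0.136154 × 0.718 + 0.031 = 0.128759.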